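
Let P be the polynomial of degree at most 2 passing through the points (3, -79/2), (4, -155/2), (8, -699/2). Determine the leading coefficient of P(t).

Write P(t) = at^2 + bt + c. Substituting each data point gives a linear system:
  9a + 3b + c = -79/2
  16a + 4b + c = -155/2
  64a + 8b + c = -699/2
Solving the system yields a = -6, b = 4, c = 5/2.
So P(t) = -6t^2 + 4t + 5/2.
The leading coefficient is -6.

-6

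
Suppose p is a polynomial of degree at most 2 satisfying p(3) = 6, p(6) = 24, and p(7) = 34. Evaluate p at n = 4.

10

Using the Lagrange interpolation formula with nodes 3, 6, 7:
  L_0(n) = (n - 6)(n - 7) / 12
  L_1(n) = (n - 3)(n - 7) / -3
  L_2(n) = (n - 3)(n - 6) / 4
Then p(n) = 6·L_0(n) + 24·L_1(n) + 34·L_2(n).
Expanding and collecting terms gives p(n) = n² - 3n + 6.
Evaluating at n = 4: p(4) = 10.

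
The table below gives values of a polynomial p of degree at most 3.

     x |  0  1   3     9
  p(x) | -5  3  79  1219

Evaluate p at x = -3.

19

Using the Lagrange interpolation formula with nodes 0, 1, 3, 9:
  L_0(x) = (x - 1)(x - 3)(x - 9) / -27
  L_1(x) = x(x - 3)(x - 9) / 16
  L_2(x) = x(x - 1)(x - 9) / -36
  L_3(x) = x(x - 1)(x - 3) / 432
Then p(x) = -5·L_0(x) + 3·L_1(x) + 79·L_2(x) + 1219·L_3(x).
Expanding and collecting terms gives p(x) = x^3 + 6x^2 + x - 5.
Evaluating at x = -3: p(-3) = 19.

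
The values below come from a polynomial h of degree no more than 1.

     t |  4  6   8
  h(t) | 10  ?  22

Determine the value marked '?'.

16

The 2 known points determine the degree-1 polynomial uniquely.
Write h(t) = at + b. Substituting each data point gives a linear system:
  4a + b = 10
  8a + b = 22
Solving the system yields a = 3, b = -2.
So h(t) = 3t - 2.
Then h(6) = 16.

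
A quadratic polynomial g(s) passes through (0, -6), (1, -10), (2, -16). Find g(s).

g(s) = -s^2 - 3s - 6

Write g(s) = as^2 + bs + c. Substituting each data point gives a linear system:
  c = -6
  a + b + c = -10
  4a + 2b + c = -16
Solving the system yields a = -1, b = -3, c = -6.
So g(s) = -s^2 - 3s - 6.
Check: g(2) = -16. ✓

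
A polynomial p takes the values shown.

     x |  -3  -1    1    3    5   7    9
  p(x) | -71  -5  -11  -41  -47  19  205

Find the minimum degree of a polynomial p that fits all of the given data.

Forward differences of the values at x = -3, -1, 1, 3, 5, 7, 9:
  p  : -71  -5  -11  -41  -47  19  205
  Δ  : 66  -6  -30  -6  66  186
  Δ^2: -72  -24  24  72  120
  Δ^3: 48  48  48  48
  Δ^4: 0  0  0
  Δ^5: 0  0
  Δ^6: 0
The third differences are constant (48) and nonzero, while all higher differences vanish, so the minimal degree is 3.

3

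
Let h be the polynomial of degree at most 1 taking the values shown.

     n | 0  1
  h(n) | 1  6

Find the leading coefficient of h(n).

5

Write h(n) = an + b. Substituting each data point gives a linear system:
  b = 1
  a + b = 6
Solving the system yields a = 5, b = 1.
So h(n) = 5n + 1.
The leading coefficient is 5.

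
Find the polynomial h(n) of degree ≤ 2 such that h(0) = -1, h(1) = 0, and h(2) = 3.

Using the Lagrange interpolation formula with nodes 0, 1, 2:
  L_0(n) = (n - 1)(n - 2) / 2
  L_1(n) = n(n - 2) / -1
  L_2(n) = n(n - 1) / 2
Then h(n) = -1·L_0(n) + 0·L_1(n) + 3·L_2(n).
Expanding and collecting terms gives h(n) = n^2 - 1.
Check: h(0) = -1. ✓

h(n) = n^2 - 1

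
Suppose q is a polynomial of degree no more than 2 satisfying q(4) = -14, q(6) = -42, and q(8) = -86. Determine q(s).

Using the Lagrange interpolation formula with nodes 4, 6, 8:
  L_0(s) = (s - 6)(s - 8) / 8
  L_1(s) = (s - 4)(s - 8) / -4
  L_2(s) = (s - 4)(s - 6) / 8
Then q(s) = -14·L_0(s) - 42·L_1(s) - 86·L_2(s).
Expanding and collecting terms gives q(s) = -2s² + 6s - 6.
Check: q(4) = -14. ✓

q(s) = -2s^2 + 6s - 6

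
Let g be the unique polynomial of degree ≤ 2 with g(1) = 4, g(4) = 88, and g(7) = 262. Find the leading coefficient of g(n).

Write g(n) = an^2 + bn + c. Substituting each data point gives a linear system:
  a + b + c = 4
  16a + 4b + c = 88
  49a + 7b + c = 262
Solving the system yields a = 5, b = 3, c = -4.
So g(n) = 5n^2 + 3n - 4.
The leading coefficient is 5.

5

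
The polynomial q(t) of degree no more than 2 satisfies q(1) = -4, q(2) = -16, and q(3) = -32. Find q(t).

q(t) = -2t^2 - 6t + 4

Using the Lagrange interpolation formula with nodes 1, 2, 3:
  L_0(t) = (t - 2)(t - 3) / 2
  L_1(t) = (t - 1)(t - 3) / -1
  L_2(t) = (t - 1)(t - 2) / 2
Then q(t) = -4·L_0(t) - 16·L_1(t) - 32·L_2(t).
Expanding and collecting terms gives q(t) = -2t^2 - 6t + 4.
Check: q(1) = -4. ✓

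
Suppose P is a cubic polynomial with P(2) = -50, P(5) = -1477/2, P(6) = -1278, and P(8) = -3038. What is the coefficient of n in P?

1

Write P(n) = an^3 + bn^2 + cn + d. Substituting each data point gives a linear system:
  8a + 4b + 2c + d = -50
  125a + 25b + 5c + d = -1477/2
  216a + 36b + 6c + d = -1278
  512a + 64b + 8c + d = -3038
Solving the system yields a = -6, b = 1/2, c = 1, d = -6.
So P(n) = -6n^3 + (1/2)n^2 + n - 6.
The coefficient of n is 1.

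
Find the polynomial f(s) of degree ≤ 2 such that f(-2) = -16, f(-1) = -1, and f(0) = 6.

f(s) = -4s^2 + 3s + 6

Using the Lagrange interpolation formula with nodes -2, -1, 0:
  L_0(s) = (s + 1)s / 2
  L_1(s) = (s + 2)s / -1
  L_2(s) = (s + 2)(s + 1) / 2
Then f(s) = -16·L_0(s) - 1·L_1(s) + 6·L_2(s).
Expanding and collecting terms gives f(s) = -4s^2 + 3s + 6.
Check: f(-2) = -16. ✓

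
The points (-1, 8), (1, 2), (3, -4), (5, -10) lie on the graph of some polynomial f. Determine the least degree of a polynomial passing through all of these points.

Forward differences of the values at x = -1, 1, 3, 5:
  f  : 8  2  -4  -10
  Δ  : -6  -6  -6
  Δ^2: 0  0
  Δ^3: 0
The first differences are constant (-6) and nonzero, while all higher differences vanish, so the minimal degree is 1.

1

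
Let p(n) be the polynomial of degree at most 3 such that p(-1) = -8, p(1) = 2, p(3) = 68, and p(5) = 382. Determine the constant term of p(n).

Write p(n) = an^3 + bn^2 + cn + d. Substituting each data point gives a linear system:
  -a + b - c + d = -8
  a + b + c + d = 2
  27a + 9b + 3c + d = 68
  125a + 25b + 5c + d = 382
Solving the system yields a = 4, b = -5, c = 1, d = 2.
So p(n) = 4n^3 - 5n^2 + n + 2.
The constant term is 2.

2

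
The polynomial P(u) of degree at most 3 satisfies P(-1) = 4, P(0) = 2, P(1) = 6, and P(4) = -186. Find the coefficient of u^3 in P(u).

-4

Write P(u) = au^3 + bu^2 + cu + d. Substituting each data point gives a linear system:
  -a + b - c + d = 4
  d = 2
  a + b + c + d = 6
  64a + 16b + 4c + d = -186
Solving the system yields a = -4, b = 3, c = 5, d = 2.
So P(u) = -4u^3 + 3u^2 + 5u + 2.
The leading coefficient is -4.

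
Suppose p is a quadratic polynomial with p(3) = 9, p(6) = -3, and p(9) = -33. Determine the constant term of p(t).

3

Write p(t) = at^2 + bt + c. Substituting each data point gives a linear system:
  9a + 3b + c = 9
  36a + 6b + c = -3
  81a + 9b + c = -33
Solving the system yields a = -1, b = 5, c = 3.
So p(t) = -t^2 + 5t + 3.
The constant term is 3.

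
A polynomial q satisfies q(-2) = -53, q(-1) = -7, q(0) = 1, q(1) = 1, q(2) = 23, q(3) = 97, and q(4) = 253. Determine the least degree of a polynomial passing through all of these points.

3

Forward differences of the values at u = -2, -1, 0, 1, 2, 3, 4:
  q  : -53  -7  1  1  23  97  253
  Δ  : 46  8  0  22  74  156
  Δ^2: -38  -8  22  52  82
  Δ^3: 30  30  30  30
  Δ^4: 0  0  0
  Δ^5: 0  0
  Δ^6: 0
The third differences are constant (30) and nonzero, while all higher differences vanish, so the minimal degree is 3.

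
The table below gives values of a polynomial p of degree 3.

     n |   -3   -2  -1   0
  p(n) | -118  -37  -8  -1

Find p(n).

p(n) = 5n^3 + 4n^2 + 6n - 1

Write p(n) = an^3 + bn^2 + cn + d. Substituting each data point gives a linear system:
  -27a + 9b - 3c + d = -118
  -8a + 4b - 2c + d = -37
  -a + b - c + d = -8
  d = -1
Solving the system yields a = 5, b = 4, c = 6, d = -1.
So p(n) = 5n^3 + 4n^2 + 6n - 1.
Check: p(-3) = -118. ✓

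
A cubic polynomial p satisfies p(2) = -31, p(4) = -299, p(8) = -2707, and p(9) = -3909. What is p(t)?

p(t) = -6t^3 + 6t^2 - 2t - 3

Write p(t) = at^3 + bt^2 + ct + d. Substituting each data point gives a linear system:
  8a + 4b + 2c + d = -31
  64a + 16b + 4c + d = -299
  512a + 64b + 8c + d = -2707
  729a + 81b + 9c + d = -3909
Solving the system yields a = -6, b = 6, c = -2, d = -3.
So p(t) = -6t^3 + 6t^2 - 2t - 3.
Check: p(4) = -299. ✓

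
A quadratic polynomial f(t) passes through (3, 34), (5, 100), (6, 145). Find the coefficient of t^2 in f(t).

4

Write f(t) = at^2 + bt + c. Substituting each data point gives a linear system:
  9a + 3b + c = 34
  25a + 5b + c = 100
  36a + 6b + c = 145
Solving the system yields a = 4, b = 1, c = -5.
So f(t) = 4t^2 + t - 5.
The leading coefficient is 4.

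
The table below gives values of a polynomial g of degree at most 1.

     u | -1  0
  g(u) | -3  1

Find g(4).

Write g(u) = au + b. Substituting each data point gives a linear system:
  -a + b = -3
  b = 1
Solving the system yields a = 4, b = 1.
So g(u) = 4u + 1.
Then g(4) = 17.

17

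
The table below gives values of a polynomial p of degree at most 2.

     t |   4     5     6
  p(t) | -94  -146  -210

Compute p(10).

Forward differences of the values at t = 4, 5, 6:
  p  : -94  -146  -210
  Δ  : -52  -64
  Δ^2: -12
The second differences are constant, confirming degree 2.
Interpolating (Newton forward form) and evaluating at t = 10 gives p(10) = -586.

-586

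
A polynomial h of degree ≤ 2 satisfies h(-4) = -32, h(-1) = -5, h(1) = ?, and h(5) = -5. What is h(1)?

The 3 known points determine the degree-2 polynomial uniquely.
Write h(u) = au^2 + bu + c. Substituting each data point gives a linear system:
  16a - 4b + c = -32
  a - b + c = -5
  25a + 5b + c = -5
Solving the system yields a = -1, b = 4, c = 0.
So h(u) = -u² + 4u.
Then h(1) = 3.

3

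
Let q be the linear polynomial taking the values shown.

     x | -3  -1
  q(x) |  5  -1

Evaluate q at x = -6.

14

Write q(x) = ax + b. Substituting each data point gives a linear system:
  -3a + b = 5
  -a + b = -1
Solving the system yields a = -3, b = -4.
So q(x) = -3x - 4.
Then q(-6) = 14.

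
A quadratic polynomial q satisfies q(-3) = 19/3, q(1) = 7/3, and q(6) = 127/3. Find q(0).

Write q(t) = at^2 + bt + c. Substituting each data point gives a linear system:
  9a - 3b + c = 19/3
  a + b + c = 7/3
  36a + 6b + c = 127/3
Solving the system yields a = 1, b = 1, c = 1/3.
So q(t) = t² + t + 1/3.
Then q(0) = 1/3.

1/3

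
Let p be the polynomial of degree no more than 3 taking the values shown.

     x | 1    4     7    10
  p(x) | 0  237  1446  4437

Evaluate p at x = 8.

2205

Using the Lagrange interpolation formula with nodes 1, 4, 7, 10:
  L_0(x) = (x - 4)(x - 7)(x - 10) / -162
  L_1(x) = (x - 1)(x - 7)(x - 10) / 54
  L_2(x) = (x - 1)(x - 4)(x - 10) / -54
  L_3(x) = (x - 1)(x - 4)(x - 7) / 162
Then p(x) = 0·L_0(x) + 237·L_1(x) + 1446·L_2(x) + 4437·L_3(x).
Expanding and collecting terms gives p(x) = 5x³ - 6x² + 4x - 3.
Evaluating at x = 8: p(8) = 2205.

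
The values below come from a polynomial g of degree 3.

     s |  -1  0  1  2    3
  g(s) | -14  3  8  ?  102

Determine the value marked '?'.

On equispaced nodes a degree-3 polynomial has vanishing fourth forward difference, so
  g(-1) - 4·g(0) + 6·g(1) - 4·g(2) + g(3) = 0.
Substituting the known values and solving for g(2):
  -4·g(2) = -124
  g(2) = 31.

31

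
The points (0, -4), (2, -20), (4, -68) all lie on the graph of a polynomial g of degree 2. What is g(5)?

-104

Using the Lagrange interpolation formula with nodes 0, 2, 4:
  L_0(u) = (u - 2)(u - 4) / 8
  L_1(u) = u(u - 4) / -4
  L_2(u) = u(u - 2) / 8
Then g(u) = -4·L_0(u) - 20·L_1(u) - 68·L_2(u).
Expanding and collecting terms gives g(u) = -4u² - 4.
Evaluating at u = 5: g(5) = -104.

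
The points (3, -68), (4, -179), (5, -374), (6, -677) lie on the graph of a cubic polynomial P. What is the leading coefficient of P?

Write P(s) = as^3 + bs^2 + cs + d. Substituting each data point gives a linear system:
  27a + 9b + 3c + d = -68
  64a + 16b + 4c + d = -179
  125a + 25b + 5c + d = -374
  216a + 36b + 6c + d = -677
Solving the system yields a = -4, b = 6, c = -5, d = 1.
So P(s) = -4s³ + 6s² - 5s + 1.
The leading coefficient is -4.

-4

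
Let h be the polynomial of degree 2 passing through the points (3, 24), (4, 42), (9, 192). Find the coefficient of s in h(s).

Write h(s) = as^2 + bs + c. Substituting each data point gives a linear system:
  9a + 3b + c = 24
  16a + 4b + c = 42
  81a + 9b + c = 192
Solving the system yields a = 2, b = 4, c = -6.
So h(s) = 2s^2 + 4s - 6.
The coefficient of s is 4.

4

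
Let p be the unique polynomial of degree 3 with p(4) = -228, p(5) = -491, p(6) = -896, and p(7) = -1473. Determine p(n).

p(n) = -5n^3 + 4n^2 + 6n + 4

Write p(n) = an^3 + bn^2 + cn + d. Substituting each data point gives a linear system:
  64a + 16b + 4c + d = -228
  125a + 25b + 5c + d = -491
  216a + 36b + 6c + d = -896
  343a + 49b + 7c + d = -1473
Solving the system yields a = -5, b = 4, c = 6, d = 4.
So p(n) = -5n³ + 4n² + 6n + 4.
Check: p(5) = -491. ✓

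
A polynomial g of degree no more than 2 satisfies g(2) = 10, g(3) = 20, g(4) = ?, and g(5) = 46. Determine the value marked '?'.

The 3 known points determine the degree-2 polynomial uniquely.
Write g(u) = au^2 + bu + c. Substituting each data point gives a linear system:
  4a + 2b + c = 10
  9a + 3b + c = 20
  25a + 5b + c = 46
Solving the system yields a = 1, b = 5, c = -4.
So g(u) = u^2 + 5u - 4.
Then g(4) = 32.

32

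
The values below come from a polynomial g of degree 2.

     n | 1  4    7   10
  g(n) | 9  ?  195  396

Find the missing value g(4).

The 3 known points determine the degree-2 polynomial uniquely.
Write g(n) = an^2 + bn + c. Substituting each data point gives a linear system:
  a + b + c = 9
  49a + 7b + c = 195
  100a + 10b + c = 396
Solving the system yields a = 4, b = -1, c = 6.
So g(n) = 4n^2 - n + 6.
Then g(4) = 66.

66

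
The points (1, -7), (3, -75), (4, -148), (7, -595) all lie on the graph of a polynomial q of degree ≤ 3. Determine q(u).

Using the Lagrange interpolation formula with nodes 1, 3, 4, 7:
  L_0(u) = (u - 3)(u - 4)(u - 7) / -36
  L_1(u) = (u - 1)(u - 4)(u - 7) / 8
  L_2(u) = (u - 1)(u - 3)(u - 7) / -9
  L_3(u) = (u - 1)(u - 3)(u - 4) / 72
Then q(u) = -7·L_0(u) - 75·L_1(u) - 148·L_2(u) - 595·L_3(u).
Expanding and collecting terms gives q(u) = -u^3 - 5u^2 - u.
Check: q(1) = -7. ✓

q(u) = -u^3 - 5u^2 - u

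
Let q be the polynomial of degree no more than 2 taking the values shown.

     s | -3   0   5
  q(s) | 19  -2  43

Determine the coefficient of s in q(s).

Write q(s) = as^2 + bs + c. Substituting each data point gives a linear system:
  9a - 3b + c = 19
  c = -2
  25a + 5b + c = 43
Solving the system yields a = 2, b = -1, c = -2.
So q(s) = 2s² - s - 2.
The coefficient of s is -1.

-1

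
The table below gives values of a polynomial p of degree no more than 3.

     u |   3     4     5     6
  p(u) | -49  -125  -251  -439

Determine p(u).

p(u) = -2u^3 - u^2 + 5u - 1

Using the Lagrange interpolation formula with nodes 3, 4, 5, 6:
  L_0(u) = (u - 4)(u - 5)(u - 6) / -6
  L_1(u) = (u - 3)(u - 5)(u - 6) / 2
  L_2(u) = (u - 3)(u - 4)(u - 6) / -2
  L_3(u) = (u - 3)(u - 4)(u - 5) / 6
Then p(u) = -49·L_0(u) - 125·L_1(u) - 251·L_2(u) - 439·L_3(u).
Expanding and collecting terms gives p(u) = -2u³ - u² + 5u - 1.
Check: p(3) = -49. ✓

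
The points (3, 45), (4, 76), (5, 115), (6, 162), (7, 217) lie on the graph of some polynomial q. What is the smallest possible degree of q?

Forward differences of the values at t = 3, 4, 5, 6, 7:
  q  : 45  76  115  162  217
  Δ  : 31  39  47  55
  Δ^2: 8  8  8
  Δ^3: 0  0
  Δ^4: 0
The second differences are constant (8) and nonzero, while all higher differences vanish, so the minimal degree is 2.

2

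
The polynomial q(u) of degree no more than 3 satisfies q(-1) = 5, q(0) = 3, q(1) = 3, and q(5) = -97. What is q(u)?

q(u) = -u^3 + u^2 + 3

Using the Lagrange interpolation formula with nodes -1, 0, 1, 5:
  L_0(u) = u(u - 1)(u - 5) / -12
  L_1(u) = (u + 1)(u - 1)(u - 5) / 5
  L_2(u) = (u + 1)u(u - 5) / -8
  L_3(u) = (u + 1)u(u - 1) / 120
Then q(u) = 5·L_0(u) + 3·L_1(u) + 3·L_2(u) - 97·L_3(u).
Expanding and collecting terms gives q(u) = -u^3 + u^2 + 3.
Check: q(1) = 3. ✓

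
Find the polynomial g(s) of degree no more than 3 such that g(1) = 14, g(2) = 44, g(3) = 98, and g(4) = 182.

g(s) = s^3 + 6s^2 + 5s + 2

Using the Lagrange interpolation formula with nodes 1, 2, 3, 4:
  L_0(s) = (s - 2)(s - 3)(s - 4) / -6
  L_1(s) = (s - 1)(s - 3)(s - 4) / 2
  L_2(s) = (s - 1)(s - 2)(s - 4) / -2
  L_3(s) = (s - 1)(s - 2)(s - 3) / 6
Then g(s) = 14·L_0(s) + 44·L_1(s) + 98·L_2(s) + 182·L_3(s).
Expanding and collecting terms gives g(s) = s³ + 6s² + 5s + 2.
Check: g(3) = 98. ✓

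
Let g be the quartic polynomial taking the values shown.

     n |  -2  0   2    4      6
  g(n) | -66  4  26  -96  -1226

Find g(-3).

-299

Write g(n) = an^4 + bn^3 + cn^2 + dn + e. Substituting each data point gives a linear system:
  16a - 8b + 4c - 2d + e = -66
  e = 4
  16a + 8b + 4c + 2d + e = 26
  256a + 64b + 16c + 4d + e = -96
  1296a + 216b + 36c + 6d + e = -1226
Solving the system yields a = -2, b = 6, c = 2, d = -1, e = 4.
So g(n) = -2n^4 + 6n^3 + 2n^2 - n + 4.
Then g(-3) = -299.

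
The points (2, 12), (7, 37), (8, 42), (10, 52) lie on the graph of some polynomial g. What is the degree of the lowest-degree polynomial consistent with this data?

1

Divided differences on the nodes 2, 7, 8, 10:
  order 0: 12  37  42  52
  order 1: 5  5  5
  order 2: 0  0
  order 3: 0
The order-1 divided differences are all 5 (nonzero) and every higher order vanishes, so the data lies on a polynomial of degree exactly 1.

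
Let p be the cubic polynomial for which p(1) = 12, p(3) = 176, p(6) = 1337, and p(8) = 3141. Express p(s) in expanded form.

Write p(s) = as^3 + bs^2 + cs + d. Substituting each data point gives a linear system:
  a + b + c + d = 12
  27a + 9b + 3c + d = 176
  216a + 36b + 6c + d = 1337
  512a + 64b + 8c + d = 3141
Solving the system yields a = 6, b = 1, c = 0, d = 5.
So p(s) = 6s^3 + s^2 + 5.
Check: p(1) = 12. ✓

p(s) = 6s^3 + s^2 + 5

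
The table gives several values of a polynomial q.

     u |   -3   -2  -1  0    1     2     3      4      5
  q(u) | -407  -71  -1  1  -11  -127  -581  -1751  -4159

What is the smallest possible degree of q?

4

Forward differences of the values at u = -3, -2, -1, 0, 1, 2, 3, 4, 5:
  q  : -407  -71  -1  1  -11  -127  -581  -1751  -4159
  Δ  : 336  70  2  -12  -116  -454  -1170  -2408
  Δ^2: -266  -68  -14  -104  -338  -716  -1238
  Δ^3: 198  54  -90  -234  -378  -522
  Δ^4: -144  -144  -144  -144  -144
  Δ^5: 0  0  0  0
  Δ^6: 0  0  0
  Δ^7: 0  0
  Δ^8: 0
The fourth differences are constant (-144) and nonzero, while all higher differences vanish, so the minimal degree is 4.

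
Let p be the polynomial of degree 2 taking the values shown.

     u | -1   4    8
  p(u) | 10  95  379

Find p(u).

p(u) = 6u^2 - u + 3

Write p(u) = au^2 + bu + c. Substituting each data point gives a linear system:
  a - b + c = 10
  16a + 4b + c = 95
  64a + 8b + c = 379
Solving the system yields a = 6, b = -1, c = 3.
So p(u) = 6u² - u + 3.
Check: p(4) = 95. ✓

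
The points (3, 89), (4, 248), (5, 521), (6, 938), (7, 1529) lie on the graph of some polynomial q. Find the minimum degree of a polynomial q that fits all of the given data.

3

Forward differences of the values at x = 3, 4, 5, 6, 7:
  q  : 89  248  521  938  1529
  Δ  : 159  273  417  591
  Δ^2: 114  144  174
  Δ^3: 30  30
  Δ^4: 0
The third differences are constant (30) and nonzero, while all higher differences vanish, so the minimal degree is 3.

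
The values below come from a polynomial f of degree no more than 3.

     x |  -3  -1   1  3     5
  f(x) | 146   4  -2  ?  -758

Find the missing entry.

-160

On equispaced nodes a degree-3 polynomial has vanishing fourth forward difference, so
  f(-3) - 4·f(-1) + 6·f(1) - 4·f(3) + f(5) = 0.
Substituting the known values and solving for f(3):
  -4·f(3) = 640
  f(3) = -160.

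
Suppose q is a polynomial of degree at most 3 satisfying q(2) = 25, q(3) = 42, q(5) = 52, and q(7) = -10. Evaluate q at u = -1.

-2

Using the Lagrange interpolation formula with nodes 2, 3, 5, 7:
  L_0(u) = (u - 3)(u - 5)(u - 7) / -15
  L_1(u) = (u - 2)(u - 5)(u - 7) / 8
  L_2(u) = (u - 2)(u - 3)(u - 7) / -12
  L_3(u) = (u - 2)(u - 3)(u - 5) / 40
Then q(u) = 25·L_0(u) + 42·L_1(u) + 52·L_2(u) - 10·L_3(u).
Expanding and collecting terms gives q(u) = -u^3 + 6u^2 + 6u - 3.
Evaluating at u = -1: q(-1) = -2.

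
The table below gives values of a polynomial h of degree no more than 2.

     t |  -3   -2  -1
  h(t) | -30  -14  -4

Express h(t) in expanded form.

h(t) = -3t^2 + t

Write h(t) = at^2 + bt + c. Substituting each data point gives a linear system:
  9a - 3b + c = -30
  4a - 2b + c = -14
  a - b + c = -4
Solving the system yields a = -3, b = 1, c = 0.
So h(t) = -3t^2 + t.
Check: h(-2) = -14. ✓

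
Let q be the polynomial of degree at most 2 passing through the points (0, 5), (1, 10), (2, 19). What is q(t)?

Write q(t) = at^2 + bt + c. Substituting each data point gives a linear system:
  c = 5
  a + b + c = 10
  4a + 2b + c = 19
Solving the system yields a = 2, b = 3, c = 5.
So q(t) = 2t^2 + 3t + 5.
Check: q(0) = 5. ✓

q(t) = 2t^2 + 3t + 5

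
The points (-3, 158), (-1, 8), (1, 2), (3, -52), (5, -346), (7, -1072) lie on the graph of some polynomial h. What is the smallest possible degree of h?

Forward differences of the values at u = -3, -1, 1, 3, 5, 7:
  h  : 158  8  2  -52  -346  -1072
  Δ  : -150  -6  -54  -294  -726
  Δ^2: 144  -48  -240  -432
  Δ^3: -192  -192  -192
  Δ^4: 0  0
  Δ^5: 0
The third differences are constant (-192) and nonzero, while all higher differences vanish, so the minimal degree is 3.

3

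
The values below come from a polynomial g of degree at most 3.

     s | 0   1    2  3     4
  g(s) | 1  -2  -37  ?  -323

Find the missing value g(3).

On equispaced nodes a degree-3 polynomial has vanishing fourth forward difference, so
  g(0) - 4·g(1) + 6·g(2) - 4·g(3) + g(4) = 0.
Substituting the known values and solving for g(3):
  -4·g(3) = 536
  g(3) = -134.

-134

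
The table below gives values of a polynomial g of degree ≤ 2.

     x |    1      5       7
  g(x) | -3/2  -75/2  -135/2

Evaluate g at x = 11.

-303/2

Using the Lagrange interpolation formula with nodes 1, 5, 7:
  L_0(x) = (x - 5)(x - 7) / 24
  L_1(x) = (x - 1)(x - 7) / -8
  L_2(x) = (x - 1)(x - 5) / 12
Then g(x) = -3/2·L_0(x) - 75/2·L_1(x) - 135/2·L_2(x).
Expanding and collecting terms gives g(x) = -x² - 3x + 5/2.
Evaluating at x = 11: g(11) = -303/2.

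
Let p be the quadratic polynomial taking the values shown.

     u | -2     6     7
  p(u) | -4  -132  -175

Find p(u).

Write p(u) = au^2 + bu + c. Substituting each data point gives a linear system:
  4a - 2b + c = -4
  36a + 6b + c = -132
  49a + 7b + c = -175
Solving the system yields a = -3, b = -4, c = 0.
So p(u) = -3u^2 - 4u.
Check: p(6) = -132. ✓

p(u) = -3u^2 - 4u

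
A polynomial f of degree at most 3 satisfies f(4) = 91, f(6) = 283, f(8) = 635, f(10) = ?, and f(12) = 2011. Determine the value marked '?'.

1195

On equispaced nodes a degree-3 polynomial has vanishing fourth forward difference, so
  f(4) - 4·f(6) + 6·f(8) - 4·f(10) + f(12) = 0.
Substituting the known values and solving for f(10):
  -4·f(10) = -4780
  f(10) = 1195.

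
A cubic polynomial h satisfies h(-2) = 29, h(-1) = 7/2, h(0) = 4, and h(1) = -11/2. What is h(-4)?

302

Forward differences of the values at x = -2, -1, 0, 1:
  h  : 29  7/2  4  -11/2
  Δ  : -51/2  1/2  -19/2
  Δ^2: 26  -10
  Δ^3: -36
The third differences are constant, confirming degree 3.
Interpolating (Newton forward form) and evaluating at x = -4 gives h(-4) = 302.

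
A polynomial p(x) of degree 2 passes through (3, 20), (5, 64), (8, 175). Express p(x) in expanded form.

p(x) = 3x^2 - 2x - 1

Write p(x) = ax^2 + bx + c. Substituting each data point gives a linear system:
  9a + 3b + c = 20
  25a + 5b + c = 64
  64a + 8b + c = 175
Solving the system yields a = 3, b = -2, c = -1.
So p(x) = 3x^2 - 2x - 1.
Check: p(5) = 64. ✓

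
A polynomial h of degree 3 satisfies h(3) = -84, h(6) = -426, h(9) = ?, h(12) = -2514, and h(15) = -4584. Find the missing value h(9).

The 4 known points determine the degree-3 polynomial uniquely.
Write h(s) = as^3 + bs^2 + cs + d. Substituting each data point gives a linear system:
  27a + 9b + 3c + d = -84
  216a + 36b + 6c + d = -426
  1728a + 144b + 12c + d = -2514
  3375a + 225b + 15c + d = -4584
Solving the system yields a = -1, b = -5, c = -6, d = 6.
So h(s) = -s^3 - 5s^2 - 6s + 6.
Then h(9) = -1182.

-1182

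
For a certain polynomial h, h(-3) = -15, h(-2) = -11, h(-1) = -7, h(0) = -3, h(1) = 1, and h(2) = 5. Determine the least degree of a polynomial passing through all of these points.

1

Forward differences of the values at u = -3, -2, -1, 0, 1, 2:
  h  : -15  -11  -7  -3  1  5
  Δ  : 4  4  4  4  4
  Δ^2: 0  0  0  0
  Δ^3: 0  0  0
  Δ^4: 0  0
  Δ^5: 0
The first differences are constant (4) and nonzero, while all higher differences vanish, so the minimal degree is 1.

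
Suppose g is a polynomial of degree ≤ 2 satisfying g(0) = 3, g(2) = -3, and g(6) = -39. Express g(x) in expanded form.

Write g(x) = ax^2 + bx + c. Substituting each data point gives a linear system:
  c = 3
  4a + 2b + c = -3
  36a + 6b + c = -39
Solving the system yields a = -1, b = -1, c = 3.
So g(x) = -x² - x + 3.
Check: g(0) = 3. ✓

g(x) = -x^2 - x + 3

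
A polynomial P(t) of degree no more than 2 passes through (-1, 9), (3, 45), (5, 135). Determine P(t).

Using the Lagrange interpolation formula with nodes -1, 3, 5:
  L_0(t) = (t - 3)(t - 5) / 24
  L_1(t) = (t + 1)(t - 5) / -8
  L_2(t) = (t + 1)(t - 3) / 12
Then P(t) = 9·L_0(t) + 45·L_1(t) + 135·L_2(t).
Expanding and collecting terms gives P(t) = 6t² - 3t.
Check: P(-1) = 9. ✓

P(t) = 6t^2 - 3t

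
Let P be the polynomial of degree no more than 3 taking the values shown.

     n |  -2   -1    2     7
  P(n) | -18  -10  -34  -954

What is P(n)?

P(n) = -2n^3 - 6n^2 + 4n - 2

Write P(n) = an^3 + bn^2 + cn + d. Substituting each data point gives a linear system:
  -8a + 4b - 2c + d = -18
  -a + b - c + d = -10
  8a + 4b + 2c + d = -34
  343a + 49b + 7c + d = -954
Solving the system yields a = -2, b = -6, c = 4, d = -2.
So P(n) = -2n^3 - 6n^2 + 4n - 2.
Check: P(-2) = -18. ✓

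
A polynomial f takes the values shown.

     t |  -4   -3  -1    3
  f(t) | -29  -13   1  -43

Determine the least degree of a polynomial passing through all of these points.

2

Divided differences on the nodes -4, -3, -1, 3:
  order 0: -29  -13  1  -43
  order 1: 16  7  -11
  order 2: -3  -3
  order 3: 0
The order-2 divided differences are all -3 (nonzero) and every higher order vanishes, so the data lies on a polynomial of degree exactly 2.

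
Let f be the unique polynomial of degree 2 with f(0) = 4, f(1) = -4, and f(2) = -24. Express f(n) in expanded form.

f(n) = -6n^2 - 2n + 4

Write f(n) = an^2 + bn + c. Substituting each data point gives a linear system:
  c = 4
  a + b + c = -4
  4a + 2b + c = -24
Solving the system yields a = -6, b = -2, c = 4.
So f(n) = -6n² - 2n + 4.
Check: f(2) = -24. ✓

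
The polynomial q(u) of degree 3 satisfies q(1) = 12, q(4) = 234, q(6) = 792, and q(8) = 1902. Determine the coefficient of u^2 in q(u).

-3

Write q(u) = au^3 + bu^2 + cu + d. Substituting each data point gives a linear system:
  a + b + c + d = 12
  64a + 16b + 4c + d = 234
  216a + 36b + 6c + d = 792
  512a + 64b + 8c + d = 1902
Solving the system yields a = 4, b = -3, c = 5, d = 6.
So q(u) = 4u³ - 3u² + 5u + 6.
The coefficient of u^2 is -3.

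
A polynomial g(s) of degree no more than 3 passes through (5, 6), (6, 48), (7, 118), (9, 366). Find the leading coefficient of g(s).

1

Write g(s) = as^3 + bs^2 + cs + d. Substituting each data point gives a linear system:
  125a + 25b + 5c + d = 6
  216a + 36b + 6c + d = 48
  343a + 49b + 7c + d = 118
  729a + 81b + 9c + d = 366
Solving the system yields a = 1, b = -4, c = -5, d = 6.
So g(s) = s^3 - 4s^2 - 5s + 6.
The leading coefficient is 1.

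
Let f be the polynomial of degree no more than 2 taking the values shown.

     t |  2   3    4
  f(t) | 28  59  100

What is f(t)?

Using the Lagrange interpolation formula with nodes 2, 3, 4:
  L_0(t) = (t - 3)(t - 4) / 2
  L_1(t) = (t - 2)(t - 4) / -1
  L_2(t) = (t - 2)(t - 3) / 2
Then f(t) = 28·L_0(t) + 59·L_1(t) + 100·L_2(t).
Expanding and collecting terms gives f(t) = 5t² + 6t - 4.
Check: f(4) = 100. ✓

f(t) = 5t^2 + 6t - 4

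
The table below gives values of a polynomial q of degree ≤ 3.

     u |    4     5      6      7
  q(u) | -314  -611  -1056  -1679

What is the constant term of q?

Write q(u) = au^3 + bu^2 + cu + d. Substituting each data point gives a linear system:
  64a + 16b + 4c + d = -314
  125a + 25b + 5c + d = -611
  216a + 36b + 6c + d = -1056
  343a + 49b + 7c + d = -1679
Solving the system yields a = -5, b = 1, c = -1, d = -6.
So q(u) = -5u³ + u² - u - 6.
The constant term is -6.

-6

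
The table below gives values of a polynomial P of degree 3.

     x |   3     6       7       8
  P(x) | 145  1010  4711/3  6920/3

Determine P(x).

P(x) = 4x^3 + 4x^2 + (1/3)x

Using the Lagrange interpolation formula with nodes 3, 6, 7, 8:
  L_0(x) = (x - 6)(x - 7)(x - 8) / -60
  L_1(x) = (x - 3)(x - 7)(x - 8) / 6
  L_2(x) = (x - 3)(x - 6)(x - 8) / -4
  L_3(x) = (x - 3)(x - 6)(x - 7) / 10
Then P(x) = 145·L_0(x) + 1010·L_1(x) + 4711/3·L_2(x) + 6920/3·L_3(x).
Expanding and collecting terms gives P(x) = 4x^3 + 4x^2 + (1/3)x.
Check: P(8) = 6920/3. ✓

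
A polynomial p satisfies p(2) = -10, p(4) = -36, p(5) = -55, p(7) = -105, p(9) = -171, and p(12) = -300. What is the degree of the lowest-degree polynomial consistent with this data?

Divided differences on the nodes 2, 4, 5, 7, 9, 12:
  order 0: -10  -36  -55  -105  -171  -300
  order 1: -13  -19  -25  -33  -43
  order 2: -2  -2  -2  -2
  order 3: 0  0  0
  order 4: 0  0
  order 5: 0
The order-2 divided differences are all -2 (nonzero) and every higher order vanishes, so the data lies on a polynomial of degree exactly 2.

2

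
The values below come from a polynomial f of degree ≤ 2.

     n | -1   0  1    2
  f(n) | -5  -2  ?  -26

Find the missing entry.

On equispaced nodes a degree-2 polynomial has vanishing third forward difference, so
  - f(-1) + 3·f(0) - 3·f(1) + f(2) = 0.
Substituting the known values and solving for f(1):
  -3·f(1) = 27
  f(1) = -9.

-9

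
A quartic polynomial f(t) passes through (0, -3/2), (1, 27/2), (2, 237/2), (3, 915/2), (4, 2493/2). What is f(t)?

f(t) = 3t^4 + 6t^3 + 6t^2 - 3/2

Write f(t) = at^4 + bt^3 + ct^2 + dt + e. Substituting each data point gives a linear system:
  e = -3/2
  a + b + c + d + e = 27/2
  16a + 8b + 4c + 2d + e = 237/2
  81a + 27b + 9c + 3d + e = 915/2
  256a + 64b + 16c + 4d + e = 2493/2
Solving the system yields a = 3, b = 6, c = 6, d = 0, e = -3/2.
So f(t) = 3t^4 + 6t^3 + 6t^2 - 3/2.
Check: f(4) = 2493/2. ✓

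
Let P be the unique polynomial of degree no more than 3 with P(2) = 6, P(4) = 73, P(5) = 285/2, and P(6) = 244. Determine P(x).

P(x) = x^3 + x^2 - (1/2)x - 5

Write P(x) = ax^3 + bx^2 + cx + d. Substituting each data point gives a linear system:
  8a + 4b + 2c + d = 6
  64a + 16b + 4c + d = 73
  125a + 25b + 5c + d = 285/2
  216a + 36b + 6c + d = 244
Solving the system yields a = 1, b = 1, c = -1/2, d = -5.
So P(x) = x^3 + x^2 - (1/2)x - 5.
Check: P(2) = 6. ✓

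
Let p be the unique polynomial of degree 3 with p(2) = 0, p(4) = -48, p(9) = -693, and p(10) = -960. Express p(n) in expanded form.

p(n) = -n^3 + 4n

Write p(n) = an^3 + bn^2 + cn + d. Substituting each data point gives a linear system:
  8a + 4b + 2c + d = 0
  64a + 16b + 4c + d = -48
  729a + 81b + 9c + d = -693
  1000a + 100b + 10c + d = -960
Solving the system yields a = -1, b = 0, c = 4, d = 0.
So p(n) = -n^3 + 4n.
Check: p(10) = -960. ✓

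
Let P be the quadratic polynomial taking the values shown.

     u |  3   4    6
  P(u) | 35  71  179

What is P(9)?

Write P(u) = au^2 + bu + c. Substituting each data point gives a linear system:
  9a + 3b + c = 35
  16a + 4b + c = 71
  36a + 6b + c = 179
Solving the system yields a = 6, b = -6, c = -1.
So P(u) = 6u² - 6u - 1.
Then P(9) = 431.

431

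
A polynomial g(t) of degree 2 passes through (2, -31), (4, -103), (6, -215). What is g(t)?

g(t) = -5t^2 - 6t + 1

Write g(t) = at^2 + bt + c. Substituting each data point gives a linear system:
  4a + 2b + c = -31
  16a + 4b + c = -103
  36a + 6b + c = -215
Solving the system yields a = -5, b = -6, c = 1.
So g(t) = -5t^2 - 6t + 1.
Check: g(4) = -103. ✓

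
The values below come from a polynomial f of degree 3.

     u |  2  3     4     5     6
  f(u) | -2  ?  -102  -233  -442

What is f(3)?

-31

On equispaced nodes a degree-3 polynomial has vanishing fourth forward difference, so
  f(2) - 4·f(3) + 6·f(4) - 4·f(5) + f(6) = 0.
Substituting the known values and solving for f(3):
  -4·f(3) = 124
  f(3) = -31.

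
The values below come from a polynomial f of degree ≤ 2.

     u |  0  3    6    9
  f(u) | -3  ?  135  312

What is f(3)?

The 3 known points determine the degree-2 polynomial uniquely.
Write f(u) = au^2 + bu + c. Substituting each data point gives a linear system:
  c = -3
  36a + 6b + c = 135
  81a + 9b + c = 312
Solving the system yields a = 4, b = -1, c = -3.
So f(u) = 4u² - u - 3.
Then f(3) = 30.

30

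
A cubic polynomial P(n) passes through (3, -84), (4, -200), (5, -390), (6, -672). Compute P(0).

Write P(n) = an^3 + bn^2 + cn + d. Substituting each data point gives a linear system:
  27a + 9b + 3c + d = -84
  64a + 16b + 4c + d = -200
  125a + 25b + 5c + d = -390
  216a + 36b + 6c + d = -672
Solving the system yields a = -3, b = -1, c = 2, d = 0.
So P(n) = -3n^3 - n^2 + 2n.
Then P(0) = 0.

0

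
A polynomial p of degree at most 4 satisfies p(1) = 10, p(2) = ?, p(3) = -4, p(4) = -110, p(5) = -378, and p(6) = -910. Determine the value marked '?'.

18

The 5 known points determine the degree-4 polynomial uniquely.
Write p(u) = au^4 + bu^3 + cu^2 + du + e. Substituting each data point gives a linear system:
  a + b + c + d + e = 10
  81a + 27b + 9c + 3d + e = -4
  256a + 64b + 16c + 4d + e = -110
  625a + 125b + 25c + 5d + e = -378
  1296a + 216b + 36c + 6d + e = -910
Solving the system yields a = -1, b = 1, c = 4, d = 4, e = 2.
So p(u) = -u^4 + u^3 + 4u^2 + 4u + 2.
Then p(2) = 18.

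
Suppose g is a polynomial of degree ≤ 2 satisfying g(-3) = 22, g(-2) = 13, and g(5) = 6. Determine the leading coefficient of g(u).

1

Write g(u) = au^2 + bu + c. Substituting each data point gives a linear system:
  9a - 3b + c = 22
  4a - 2b + c = 13
  25a + 5b + c = 6
Solving the system yields a = 1, b = -4, c = 1.
So g(u) = u² - 4u + 1.
The leading coefficient is 1.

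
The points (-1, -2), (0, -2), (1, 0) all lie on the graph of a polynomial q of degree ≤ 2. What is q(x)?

Write q(x) = ax^2 + bx + c. Substituting each data point gives a linear system:
  a - b + c = -2
  c = -2
  a + b + c = 0
Solving the system yields a = 1, b = 1, c = -2.
So q(x) = x^2 + x - 2.
Check: q(0) = -2. ✓

q(x) = x^2 + x - 2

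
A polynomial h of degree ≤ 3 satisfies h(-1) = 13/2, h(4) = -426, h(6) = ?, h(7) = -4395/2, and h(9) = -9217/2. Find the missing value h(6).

-1397

The 4 known points determine the degree-3 polynomial uniquely.
Write h(u) = au^3 + bu^2 + cu + d. Substituting each data point gives a linear system:
  -a + b - c + d = 13/2
  64a + 16b + 4c + d = -426
  343a + 49b + 7c + d = -4395/2
  729a + 81b + 9c + d = -9217/2
Solving the system yields a = -6, b = -3, c = 1/2, d = 4.
So h(u) = -6u³ - 3u² + (1/2)u + 4.
Then h(6) = -1397.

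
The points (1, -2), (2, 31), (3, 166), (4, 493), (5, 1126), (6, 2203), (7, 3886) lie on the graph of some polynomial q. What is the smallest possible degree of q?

4

Forward differences of the values at n = 1, 2, 3, 4, 5, 6, 7:
  q  : -2  31  166  493  1126  2203  3886
  Δ  : 33  135  327  633  1077  1683
  Δ^2: 102  192  306  444  606
  Δ^3: 90  114  138  162
  Δ^4: 24  24  24
  Δ^5: 0  0
  Δ^6: 0
The fourth differences are constant (24) and nonzero, while all higher differences vanish, so the minimal degree is 4.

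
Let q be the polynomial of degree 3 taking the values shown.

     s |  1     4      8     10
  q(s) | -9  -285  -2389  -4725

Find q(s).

Write q(s) = as^3 + bs^2 + cs + d. Substituting each data point gives a linear system:
  a + b + c + d = -9
  64a + 16b + 4c + d = -285
  512a + 64b + 8c + d = -2389
  1000a + 100b + 10c + d = -4725
Solving the system yields a = -5, b = 3, c = -2, d = -5.
So q(s) = -5s³ + 3s² - 2s - 5.
Check: q(4) = -285. ✓

q(s) = -5s^3 + 3s^2 - 2s - 5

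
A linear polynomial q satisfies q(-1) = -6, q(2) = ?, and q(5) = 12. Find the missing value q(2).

3

The 2 known points determine the degree-1 polynomial uniquely.
Write q(u) = au + b. Substituting each data point gives a linear system:
  -a + b = -6
  5a + b = 12
Solving the system yields a = 3, b = -3.
So q(u) = 3u - 3.
Then q(2) = 3.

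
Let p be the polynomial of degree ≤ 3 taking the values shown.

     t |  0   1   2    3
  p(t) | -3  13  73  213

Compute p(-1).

Using the Lagrange interpolation formula with nodes 0, 1, 2, 3:
  L_0(t) = (t - 1)(t - 2)(t - 3) / -6
  L_1(t) = t(t - 2)(t - 3) / 2
  L_2(t) = t(t - 1)(t - 3) / -2
  L_3(t) = t(t - 1)(t - 2) / 6
Then p(t) = -3·L_0(t) + 13·L_1(t) + 73·L_2(t) + 213·L_3(t).
Expanding and collecting terms gives p(t) = 6t^3 + 4t^2 + 6t - 3.
Evaluating at t = -1: p(-1) = -11.

-11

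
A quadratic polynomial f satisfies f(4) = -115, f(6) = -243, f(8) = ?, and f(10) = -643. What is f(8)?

-419

The 3 known points determine the degree-2 polynomial uniquely.
Write f(u) = au^2 + bu + c. Substituting each data point gives a linear system:
  16a + 4b + c = -115
  36a + 6b + c = -243
  100a + 10b + c = -643
Solving the system yields a = -6, b = -4, c = -3.
So f(u) = -6u^2 - 4u - 3.
Then f(8) = -419.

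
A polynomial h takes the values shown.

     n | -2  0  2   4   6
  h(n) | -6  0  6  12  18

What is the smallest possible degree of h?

Forward differences of the values at n = -2, 0, 2, 4, 6:
  h  : -6  0  6  12  18
  Δ  : 6  6  6  6
  Δ^2: 0  0  0
  Δ^3: 0  0
  Δ^4: 0
The first differences are constant (6) and nonzero, while all higher differences vanish, so the minimal degree is 1.

1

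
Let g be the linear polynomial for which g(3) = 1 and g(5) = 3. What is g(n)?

g(n) = n - 2

Using the Lagrange interpolation formula with nodes 3, 5:
  L_0(n) = (n - 5) / -2
  L_1(n) = (n - 3) / 2
Then g(n) = 1·L_0(n) + 3·L_1(n).
Expanding and collecting terms gives g(n) = n - 2.
Check: g(5) = 3. ✓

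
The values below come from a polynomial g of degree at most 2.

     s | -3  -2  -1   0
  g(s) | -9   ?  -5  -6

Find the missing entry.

-6

On equispaced nodes a degree-2 polynomial has vanishing third forward difference, so
  - g(-3) + 3·g(-2) - 3·g(-1) + g(0) = 0.
Substituting the known values and solving for g(-2):
  3·g(-2) = -18
  g(-2) = -6.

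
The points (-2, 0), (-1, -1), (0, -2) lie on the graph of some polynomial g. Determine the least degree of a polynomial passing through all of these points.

1

Forward differences of the values at s = -2, -1, 0:
  g  : 0  -1  -2
  Δ  : -1  -1
  Δ^2: 0
The first differences are constant (-1) and nonzero, while all higher differences vanish, so the minimal degree is 1.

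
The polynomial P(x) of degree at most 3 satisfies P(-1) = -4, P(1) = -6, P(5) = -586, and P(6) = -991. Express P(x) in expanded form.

P(x) = -4x^3 - 4x^2 + 3x - 1

Write P(x) = ax^3 + bx^2 + cx + d. Substituting each data point gives a linear system:
  -a + b - c + d = -4
  a + b + c + d = -6
  125a + 25b + 5c + d = -586
  216a + 36b + 6c + d = -991
Solving the system yields a = -4, b = -4, c = 3, d = -1.
So P(x) = -4x³ - 4x² + 3x - 1.
Check: P(6) = -991. ✓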